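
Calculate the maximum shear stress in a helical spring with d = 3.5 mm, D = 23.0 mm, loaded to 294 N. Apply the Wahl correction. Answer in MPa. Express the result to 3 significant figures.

Spring index C = D/d = 23.0/3.5 = 6.5714
K_W = (4C−1)/(4C−4) + 0.615/C = 25.286/22.286 + 0.0936 = 1.2282
τ₀ = 8FD/(πd³) = 8·294·23.0/(π·3.5³) = 54096/134.7 = 401.62 MPa
τ_max = K·τ₀ = 1.2282 × 401.62 = 493.27 MPa

493 MPa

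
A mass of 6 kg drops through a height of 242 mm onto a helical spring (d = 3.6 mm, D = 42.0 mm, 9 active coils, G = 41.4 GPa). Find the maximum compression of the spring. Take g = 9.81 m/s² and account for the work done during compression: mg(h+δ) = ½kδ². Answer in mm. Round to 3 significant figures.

200 mm

k = Gd⁴/(8D³N_a) = (41.4×10³)(3.6⁴)/(8·42.0³·9) = 1.3036 N/mm
W = mg = 6 × 9.81 = 58.86 N
½kδ² − Wδ − Wh = 0 → δ = (W + √(W² + 2kWh))/k
δ = (58.86 + √(3464.5 + 37136))/1.3036 = (58.86 + 201.5)/1.3036 = 199.73 mm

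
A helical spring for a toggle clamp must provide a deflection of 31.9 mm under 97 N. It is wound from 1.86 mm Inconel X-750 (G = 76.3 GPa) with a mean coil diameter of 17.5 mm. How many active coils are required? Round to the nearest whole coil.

Required rate k = F/δ = 97/31.9 = 3.0408 N/mm
N_a = Gd⁴/(8D³k) = (76.3×10³ × 1.86⁴)/(8 × 17.5³ × 3.0408)
    = 913222 / 130372 = 7.005 → 7 coils

7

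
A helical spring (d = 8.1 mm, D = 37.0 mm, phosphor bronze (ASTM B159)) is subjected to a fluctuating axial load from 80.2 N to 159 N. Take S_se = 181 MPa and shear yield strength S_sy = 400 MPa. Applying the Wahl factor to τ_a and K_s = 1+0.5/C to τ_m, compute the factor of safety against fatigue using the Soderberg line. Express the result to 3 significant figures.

9.03

C = D/d = 37.0/8.1 = 4.5679; K_W = (4C−1)/(4C−4)+0.615/C = 1.3448; K_s = 1+0.5/C = 1.1095
F_a = (F_max−F_min)/2 = 39.4 N; F_m = (F_max+F_min)/2 = 119.6 N
τ_a = K_W·8F_aD/(πd³) = 1.3448 × 6.9853 = 9.3941 MPa
τ_m = K_s·8F_mD/(πd³) = 1.1095 × 21.204 = 23.525 MPa
Soderberg: 1/n_f = τ_a/S_se + τ_m/S_sy = 9.3941/181 + 23.525/400 = 0.05190 + 0.05881 = 0.11071
n_f = 1/0.11071 = 9.032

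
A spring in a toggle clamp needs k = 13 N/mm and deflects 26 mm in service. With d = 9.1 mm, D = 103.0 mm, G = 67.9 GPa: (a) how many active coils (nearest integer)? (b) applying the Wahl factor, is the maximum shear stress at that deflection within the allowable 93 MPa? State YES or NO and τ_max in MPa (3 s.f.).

N_a = Gd⁴/(8D³k) = (67.9×10³)(9.1⁴)/(8·103.0³·13) = 4.097 → N_a = 4
Actual rate k = Gd⁴/(8D³·4) = 13.316 N/mm
Working load F = kδ = 13.316·26 = 346.22 N
C = 103.0/9.1 = 11.3187; K_W = (4C−1)/(4C−4)+0.615/C = 1.1270
τ_max = K_W·8FD/(πd³) = 1.1270·120.5 = 135.81 MPa
τ_max > 93 MPa → exceeds allowable

(a) 4 coils; (b) NO, τ_max = 136 MPa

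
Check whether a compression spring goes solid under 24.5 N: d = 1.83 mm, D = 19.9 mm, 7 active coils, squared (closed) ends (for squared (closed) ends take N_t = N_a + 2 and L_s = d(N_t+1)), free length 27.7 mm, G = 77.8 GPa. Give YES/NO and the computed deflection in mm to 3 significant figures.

k = Gd⁴/(8D³N_a) = (77.8×10³)(1.83⁴)/(8·19.9³·7) = 1.9771 N/mm
N_t = 9; L_s = 1.83·10 = 18.3 mm; δ_solid = L₀ − L_s = 27.7 − 18.3 = 9.4 mm
δ = F/k = 24.5/1.9771 = 12.392 mm
δ ≥ δ_solid → spring goes solid

YES, δ = 12.4 mm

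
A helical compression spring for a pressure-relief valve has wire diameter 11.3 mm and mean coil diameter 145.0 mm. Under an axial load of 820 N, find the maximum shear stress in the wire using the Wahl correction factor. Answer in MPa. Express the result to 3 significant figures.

Spring index C = D/d = 145.0/11.3 = 12.8319
K_W = (4C−1)/(4C−4) + 0.615/C = 50.327/47.327 + 0.0479 = 1.1113
τ₀ = 8FD/(πd³) = 8·820·145.0/(π·11.3³) = 951200/4533 = 209.84 MPa
τ_max = K·τ₀ = 1.1113 × 209.84 = 233.2 MPa

233 MPa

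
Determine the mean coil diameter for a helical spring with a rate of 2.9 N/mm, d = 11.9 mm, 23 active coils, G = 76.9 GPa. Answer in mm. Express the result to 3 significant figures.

142 mm

D = (Gd⁴/(8N_a·k))^(1/3) = (76.9×10³·11.9⁴/(8·23·2.9))^(1/3)
  = (2.89e+06)^(1/3) = 142.4403 mm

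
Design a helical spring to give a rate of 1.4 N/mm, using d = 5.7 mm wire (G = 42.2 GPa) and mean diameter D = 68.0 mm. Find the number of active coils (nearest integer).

N_a = Gd⁴/(8D³k) = (42.2×10³ × 5.7⁴)/(8 × 68.0³ × 1.4)
    = 4.45463e+07 / 3.52164e+06 = 12.65 → 13 coils

13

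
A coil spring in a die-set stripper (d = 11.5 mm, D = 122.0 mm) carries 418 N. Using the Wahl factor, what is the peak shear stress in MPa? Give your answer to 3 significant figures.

Spring index C = D/d = 122.0/11.5 = 10.6087
K_W = (4C−1)/(4C−4) + 0.615/C = 41.435/38.435 + 0.0580 = 1.1360
τ₀ = 8FD/(πd³) = 8·418·122.0/(π·11.5³) = 407968/4778 = 85.385 MPa
τ_max = K·τ₀ = 1.1360 × 85.385 = 97 MPa

97.0 MPa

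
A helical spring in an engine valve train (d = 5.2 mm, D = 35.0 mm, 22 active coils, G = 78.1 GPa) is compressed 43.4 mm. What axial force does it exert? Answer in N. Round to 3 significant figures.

k = Gd⁴/(8D³N_a) = (78.1×10³)(5.2⁴)/(8·35.0³·22) = 7.5674 N/mm
F = k·δ = 7.5674 × 43.4 = 328.43 N

328 N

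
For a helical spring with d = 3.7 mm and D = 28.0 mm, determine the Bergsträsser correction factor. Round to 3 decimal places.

C = D/d = 28.0/3.7 = 7.5676
K_B = (4C+2)/(4C−3) = 32.270/27.270 = 1.1833

1.183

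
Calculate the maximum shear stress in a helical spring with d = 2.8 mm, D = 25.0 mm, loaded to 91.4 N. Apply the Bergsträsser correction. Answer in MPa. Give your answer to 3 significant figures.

306 MPa

Spring index C = D/d = 25.0/2.8 = 8.9286
K_B = (4C+2)/(4C−3) = 37.714/32.714 = 1.1528
τ₀ = 8FD/(πd³) = 8·91.4·25.0/(π·2.8³) = 18280/68.964 = 265.06 MPa
τ_max = K·τ₀ = 1.1528 × 265.06 = 305.58 MPa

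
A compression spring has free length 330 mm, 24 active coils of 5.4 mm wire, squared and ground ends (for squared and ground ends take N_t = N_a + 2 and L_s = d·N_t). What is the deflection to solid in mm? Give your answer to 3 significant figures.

190 mm

N_t = 26; L_s = 5.4·26 = 140.4 mm
δ_solid = L₀ − L_s = 330 − 140.4 = 189.6 mm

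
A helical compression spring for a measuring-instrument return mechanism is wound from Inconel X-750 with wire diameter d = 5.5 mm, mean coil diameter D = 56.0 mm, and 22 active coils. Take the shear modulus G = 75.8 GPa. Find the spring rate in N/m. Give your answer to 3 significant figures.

k = Gd⁴/(8D³N_a) = (75.8×10³ × 5.5⁴) / (8 × 56.0³ × 22)
  = 6.93617e+07 / 3.09084e+07 = 2.2441 N/mm = 2244.1 N/m

2240 N/m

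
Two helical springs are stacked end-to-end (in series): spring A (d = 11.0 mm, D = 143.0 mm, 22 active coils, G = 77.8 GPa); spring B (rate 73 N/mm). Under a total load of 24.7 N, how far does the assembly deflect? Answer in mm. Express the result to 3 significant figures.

k_A = Gd⁴/(8D³N_a) = (77.8×10³)(11.0⁴)/(8·143.0³·22) = 2.2132 N/mm
Series: 1/k_eq = 1/2.2132 + 1/73 = 0.46552; k_eq = 2.1481 N/mm
δ = F/k_eq = 24.7/2.1481 = 11.498 mm

11.5 mm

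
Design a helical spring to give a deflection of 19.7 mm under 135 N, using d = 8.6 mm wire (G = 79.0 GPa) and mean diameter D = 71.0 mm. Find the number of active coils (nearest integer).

Required rate k = F/δ = 135/19.7 = 6.8528 N/mm
N_a = Gd⁴/(8D³k) = (79.0×10³ × 8.6⁴)/(8 × 71.0³ × 6.8528)
    = 4.32136e+08 / 1.96215e+07 = 22.02 → 22 coils

22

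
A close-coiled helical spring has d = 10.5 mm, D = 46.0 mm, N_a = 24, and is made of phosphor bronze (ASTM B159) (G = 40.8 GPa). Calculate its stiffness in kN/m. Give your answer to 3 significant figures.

k = Gd⁴/(8D³N_a) = (40.8×10³ × 10.5⁴) / (8 × 46.0³ × 24)
  = 4.95927e+08 / 1.86885e+07 = 26.536 N/mm

26.5 kN/m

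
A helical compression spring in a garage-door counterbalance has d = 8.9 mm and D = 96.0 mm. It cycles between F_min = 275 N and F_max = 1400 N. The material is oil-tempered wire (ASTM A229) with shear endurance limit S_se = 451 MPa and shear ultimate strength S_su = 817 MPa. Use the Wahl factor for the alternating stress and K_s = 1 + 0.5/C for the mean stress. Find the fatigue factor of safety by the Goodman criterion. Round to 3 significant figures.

1.16

C = D/d = 96.0/8.9 = 10.7865; K_W = (4C−1)/(4C−4)+0.615/C = 1.1337; K_s = 1+0.5/C = 1.0464
F_a = (F_max−F_min)/2 = 562.5 N; F_m = (F_max+F_min)/2 = 837.5 N
τ_a = K_W·8F_aD/(πd³) = 1.1337 × 195.06 = 221.13 MPa
τ_m = K_s·8F_mD/(πd³) = 1.0464 × 290.42 = 303.88 MPa
Goodman: 1/n_f = τ_a/S_se + τ_m/S_su = 221.13/451 + 303.88/817 = 0.49031 + 0.37195 = 0.86225
n_f = 1/0.86225 = 1.16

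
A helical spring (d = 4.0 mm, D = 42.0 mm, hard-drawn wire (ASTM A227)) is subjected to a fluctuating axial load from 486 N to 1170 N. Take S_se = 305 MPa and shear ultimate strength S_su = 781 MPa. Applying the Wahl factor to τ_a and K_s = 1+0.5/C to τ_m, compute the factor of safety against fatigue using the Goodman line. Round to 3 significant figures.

C = D/d = 42.0/4.0 = 10.5000; K_W = (4C−1)/(4C−4)+0.615/C = 1.1375; K_s = 1+0.5/C = 1.0476
F_a = (F_max−F_min)/2 = 342 N; F_m = (F_max+F_min)/2 = 828 N
τ_a = K_W·8F_aD/(πd³) = 1.1375 × 571.53 = 650.12 MPa
τ_m = K_s·8F_mD/(πd³) = 1.0476 × 1383.7 = 1449.6 MPa
Goodman: 1/n_f = τ_a/S_se + τ_m/S_su = 650.12/305 + 1449.6/781 = 2.13154 + 1.85606 = 3.9876
n_f = 1/3.9876 = 0.2508

0.251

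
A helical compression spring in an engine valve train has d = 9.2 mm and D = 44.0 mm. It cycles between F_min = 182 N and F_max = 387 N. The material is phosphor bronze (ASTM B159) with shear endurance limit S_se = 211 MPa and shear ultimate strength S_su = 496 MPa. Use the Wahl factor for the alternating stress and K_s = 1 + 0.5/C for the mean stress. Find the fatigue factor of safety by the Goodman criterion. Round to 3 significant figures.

5.44

C = D/d = 44.0/9.2 = 4.7826; K_W = (4C−1)/(4C−4)+0.615/C = 1.3269; K_s = 1+0.5/C = 1.1045
F_a = (F_max−F_min)/2 = 102.5 N; F_m = (F_max+F_min)/2 = 284.5 N
τ_a = K_W·8F_aD/(πd³) = 1.3269 × 14.749 = 19.57 MPa
τ_m = K_s·8F_mD/(πd³) = 1.1045 × 40.937 = 45.216 MPa
Goodman: 1/n_f = τ_a/S_se + τ_m/S_su = 19.57/211 + 45.216/496 = 0.09275 + 0.09116 = 0.18391
n_f = 1/0.18391 = 5.437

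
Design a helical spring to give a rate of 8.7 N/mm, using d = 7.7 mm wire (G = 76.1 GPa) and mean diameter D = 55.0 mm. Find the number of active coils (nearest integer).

N_a = Gd⁴/(8D³k) = (76.1×10³ × 7.7⁴)/(8 × 55.0³ × 8.7)
    = 2.67515e+08 / 1.15797e+07 = 23.1 → 23 coils

23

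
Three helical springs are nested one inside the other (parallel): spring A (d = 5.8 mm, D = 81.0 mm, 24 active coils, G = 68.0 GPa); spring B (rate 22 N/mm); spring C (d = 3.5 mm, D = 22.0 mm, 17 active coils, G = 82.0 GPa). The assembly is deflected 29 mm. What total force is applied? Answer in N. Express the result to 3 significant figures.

k_A = Gd⁴/(8D³N_a) = (68.0×10³)(5.8⁴)/(8·81.0³·24) = 0.75416 N/mm
k_C = Gd⁴/(8D³N_a) = (82.0×10³)(3.5⁴)/(8·22.0³·17) = 8.4973 N/mm
Parallel: k_eq = 0.75416 + 22 + 8.4973 = 31.251 N/mm
F = k_eq·δ = 31.251·29 = 906.29 N

906 N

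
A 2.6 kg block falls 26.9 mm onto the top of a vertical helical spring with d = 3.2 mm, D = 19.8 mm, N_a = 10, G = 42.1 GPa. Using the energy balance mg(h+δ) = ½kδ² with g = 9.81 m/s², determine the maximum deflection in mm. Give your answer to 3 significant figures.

k = Gd⁴/(8D³N_a) = (42.1×10³)(3.2⁴)/(8·19.8³·10) = 7.1088 N/mm
W = mg = 2.6 × 9.81 = 25.506 N
½kδ² − Wδ − Wh = 0 → δ = (W + √(W² + 2kWh))/k
δ = (25.506 + √(650.56 + 9754.86))/7.1088 = (25.506 + 102.01)/7.1088 = 17.937 mm

17.9 mm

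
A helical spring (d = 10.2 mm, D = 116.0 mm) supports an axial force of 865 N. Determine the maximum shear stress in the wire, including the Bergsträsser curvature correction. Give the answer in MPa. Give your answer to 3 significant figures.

Spring index C = D/d = 116.0/10.2 = 11.3725
K_B = (4C+2)/(4C−3) = 47.490/42.490 = 1.1177
τ₀ = 8FD/(πd³) = 8·865·116.0/(π·10.2³) = 802720/3333.9 = 240.78 MPa
τ_max = K·τ₀ = 1.1177 × 240.78 = 269.11 MPa

269 MPa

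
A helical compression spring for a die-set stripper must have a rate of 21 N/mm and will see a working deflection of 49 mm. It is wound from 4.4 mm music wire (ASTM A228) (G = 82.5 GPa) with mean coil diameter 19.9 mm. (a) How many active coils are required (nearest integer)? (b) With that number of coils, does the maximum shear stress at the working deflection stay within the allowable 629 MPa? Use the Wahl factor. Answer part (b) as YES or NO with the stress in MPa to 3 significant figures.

(a) 23 coils; (b) NO, τ_max = 838 MPa

N_a = Gd⁴/(8D³k) = (82.5×10³)(4.4⁴)/(8·19.9³·21) = 23.36 → N_a = 23
Actual rate k = Gd⁴/(8D³·23) = 21.325 N/mm
Working load F = kδ = 21.325·49 = 1044.9 N
C = 19.9/4.4 = 4.5227; K_W = (4C−1)/(4C−4)+0.615/C = 1.3489
τ_max = K_W·8FD/(πd³) = 1.3489·621.61 = 838.48 MPa
τ_max > 629 MPa → exceeds allowable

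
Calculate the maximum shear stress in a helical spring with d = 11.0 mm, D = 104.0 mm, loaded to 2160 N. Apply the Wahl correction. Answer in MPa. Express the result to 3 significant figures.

Spring index C = D/d = 104.0/11.0 = 9.4545
K_W = (4C−1)/(4C−4) + 0.615/C = 36.818/33.818 + 0.0650 = 1.1538
τ₀ = 8FD/(πd³) = 8·2160·104.0/(π·11.0³) = 1.79712e+06/4181.5 = 429.78 MPa
τ_max = K·τ₀ = 1.1538 × 429.78 = 495.87 MPa

496 MPa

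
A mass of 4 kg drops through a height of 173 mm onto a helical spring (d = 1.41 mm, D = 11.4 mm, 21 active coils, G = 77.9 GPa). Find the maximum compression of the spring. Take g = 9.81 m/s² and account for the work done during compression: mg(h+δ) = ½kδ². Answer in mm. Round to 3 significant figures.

k = Gd⁴/(8D³N_a) = (77.9×10³)(1.41⁴)/(8·11.4³·21) = 1.2371 N/mm
W = mg = 4 × 9.81 = 39.24 N
½kδ² − Wδ − Wh = 0 → δ = (W + √(W² + 2kWh))/k
δ = (39.24 + √(1539.8 + 16795.6))/1.2371 = (39.24 + 135.41)/1.2371 = 141.18 mm

141 mm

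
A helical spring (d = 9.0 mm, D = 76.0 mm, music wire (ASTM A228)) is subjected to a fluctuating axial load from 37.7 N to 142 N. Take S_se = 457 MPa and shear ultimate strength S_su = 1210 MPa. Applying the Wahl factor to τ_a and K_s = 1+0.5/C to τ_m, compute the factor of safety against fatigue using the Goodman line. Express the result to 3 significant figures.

C = D/d = 76.0/9.0 = 8.4444; K_W = (4C−1)/(4C−4)+0.615/C = 1.1736; K_s = 1+0.5/C = 1.0592
F_a = (F_max−F_min)/2 = 52.15 N; F_m = (F_max+F_min)/2 = 89.85 N
τ_a = K_W·8F_aD/(πd³) = 1.1736 × 13.845 = 16.248 MPa
τ_m = K_s·8F_mD/(πd³) = 1.0592 × 23.853 = 25.265 MPa
Goodman: 1/n_f = τ_a/S_se + τ_m/S_su = 16.248/457 + 25.265/1210 = 0.03555 + 0.02088 = 0.056433
n_f = 1/0.056433 = 17.72

17.7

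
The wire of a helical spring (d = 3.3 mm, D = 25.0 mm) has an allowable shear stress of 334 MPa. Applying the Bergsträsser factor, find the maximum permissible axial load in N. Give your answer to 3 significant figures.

159 N

C = D/d = 25.0/3.3 = 7.5758
K_B = (4C+2)/(4C−3) = 32.303/27.303 = 1.1831
τ_max = K·8FD/(πd³) → F_max = τ_allow·πd³/(8DK)
F_max = 334·π·3.3³/(8·25.0·1.1831) = 37708/236.63 = 159.36 N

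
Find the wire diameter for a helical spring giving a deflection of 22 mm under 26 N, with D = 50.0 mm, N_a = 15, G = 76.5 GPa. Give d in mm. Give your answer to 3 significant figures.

Required rate k = F/δ = 26/22 = 1.1818 N/mm
d = (8D³N_a·k / G)^(1/4) = (8·50.0³·15·1.1818 / (76.5×10³))^0.25
  = (231.73)^0.25 = 3.9016 mm

3.90 mm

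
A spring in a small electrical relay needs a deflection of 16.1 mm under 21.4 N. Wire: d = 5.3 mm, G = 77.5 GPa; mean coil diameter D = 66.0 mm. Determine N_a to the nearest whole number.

20

Required rate k = F/δ = 21.4/16.1 = 1.3292 N/mm
N_a = Gd⁴/(8D³k) = (77.5×10³ × 5.3⁴)/(8 × 66.0³ × 1.3292)
    = 6.11512e+07 / 3.0571e+06 = 20 → 20 coils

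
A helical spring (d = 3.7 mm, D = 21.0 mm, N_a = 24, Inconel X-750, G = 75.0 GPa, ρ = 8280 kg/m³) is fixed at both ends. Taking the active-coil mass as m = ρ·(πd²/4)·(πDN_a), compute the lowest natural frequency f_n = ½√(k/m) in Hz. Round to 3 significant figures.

118 Hz

k = Gd⁴/(8D³N_a) = (75.0×10³)(3.7⁴)/(8·21.0³·24) = 7.9051 N/mm = 7905.1 N/m
Wire length L = πDN_a = π·21.0·24 = 1583.4 mm
m = ρ·(πd²/4)·L = 8280 × 10.752×10⁻⁶ m² × 1.5834 m = 0.14096 kg
f_n = ½√(k/m) = 0.5·√(7905.1/0.14096) = 0.5·√(56080) = 118.41 Hz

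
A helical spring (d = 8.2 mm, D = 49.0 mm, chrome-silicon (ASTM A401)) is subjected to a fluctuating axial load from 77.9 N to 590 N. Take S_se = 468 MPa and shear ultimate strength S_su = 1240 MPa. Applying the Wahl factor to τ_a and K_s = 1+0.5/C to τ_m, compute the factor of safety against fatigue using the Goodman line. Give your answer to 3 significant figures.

4.52

C = D/d = 49.0/8.2 = 5.9756; K_W = (4C−1)/(4C−4)+0.615/C = 1.2537; K_s = 1+0.5/C = 1.0837
F_a = (F_max−F_min)/2 = 256.05 N; F_m = (F_max+F_min)/2 = 333.95 N
τ_a = K_W·8F_aD/(πd³) = 1.2537 × 57.945 = 72.644 MPa
τ_m = K_s·8F_mD/(πd³) = 1.0837 × 75.575 = 81.898 MPa
Goodman: 1/n_f = τ_a/S_se + τ_m/S_su = 72.644/468 + 81.898/1240 = 0.15522 + 0.06605 = 0.22127
n_f = 1/0.22127 = 4.519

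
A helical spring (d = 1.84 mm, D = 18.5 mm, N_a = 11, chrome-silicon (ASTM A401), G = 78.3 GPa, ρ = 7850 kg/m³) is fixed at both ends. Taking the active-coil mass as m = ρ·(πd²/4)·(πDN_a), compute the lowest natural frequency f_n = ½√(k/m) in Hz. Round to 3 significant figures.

174 Hz

k = Gd⁴/(8D³N_a) = (78.3×10³)(1.84⁴)/(8·18.5³·11) = 1.6108 N/mm = 1610.8 N/m
Wire length L = πDN_a = π·18.5·11 = 639.31 mm
m = ρ·(πd²/4)·L = 7850 × 2.659×10⁻⁶ m² × 0.63931 m = 0.013345 kg
f_n = ½√(k/m) = 0.5·√(1610.8/0.013345) = 0.5·√(1.2071e+05) = 173.71 Hz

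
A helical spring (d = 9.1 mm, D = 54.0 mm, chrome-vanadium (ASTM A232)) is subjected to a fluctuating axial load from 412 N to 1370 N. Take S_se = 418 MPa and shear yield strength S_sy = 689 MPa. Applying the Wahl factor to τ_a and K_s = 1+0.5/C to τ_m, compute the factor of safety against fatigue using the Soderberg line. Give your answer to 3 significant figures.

1.93

C = D/d = 54.0/9.1 = 5.9341; K_W = (4C−1)/(4C−4)+0.615/C = 1.2556; K_s = 1+0.5/C = 1.0843
F_a = (F_max−F_min)/2 = 479 N; F_m = (F_max+F_min)/2 = 891 N
τ_a = K_W·8F_aD/(πd³) = 1.2556 × 87.407 = 109.75 MPa
τ_m = K_s·8F_mD/(πd³) = 1.0843 × 162.59 = 176.29 MPa
Soderberg: 1/n_f = τ_a/S_se + τ_m/S_sy = 109.75/418 + 176.29/689 = 0.26256 + 0.25586 = 0.51842
n_f = 1/0.51842 = 1.929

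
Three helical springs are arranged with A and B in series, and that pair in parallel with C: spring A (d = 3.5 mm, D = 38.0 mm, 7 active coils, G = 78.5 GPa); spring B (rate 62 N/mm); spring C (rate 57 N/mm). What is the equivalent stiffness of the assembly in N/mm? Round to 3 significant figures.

k_A = Gd⁴/(8D³N_a) = (78.5×10³)(3.5⁴)/(8·38.0³·7) = 3.8336 N/mm
Springs A,B series: k_AB = 1/(1/3.8336+1/62) = 3.6103 N/mm; parallel with C: k_eq = 3.6103+57 = 60.61 N/mm

60.6 N/mm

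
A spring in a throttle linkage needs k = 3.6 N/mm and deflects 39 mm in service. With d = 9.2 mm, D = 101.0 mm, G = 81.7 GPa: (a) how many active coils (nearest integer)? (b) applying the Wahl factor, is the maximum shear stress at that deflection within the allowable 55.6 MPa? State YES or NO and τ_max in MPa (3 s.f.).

(a) 20 coils; (b) YES, τ_max = 51.7 MPa

N_a = Gd⁴/(8D³k) = (81.7×10³)(9.2⁴)/(8·101.0³·3.6) = 19.72 → N_a = 20
Actual rate k = Gd⁴/(8D³·20) = 3.5505 N/mm
Working load F = kδ = 3.5505·39 = 138.47 N
C = 101.0/9.2 = 10.9783; K_W = (4C−1)/(4C−4)+0.615/C = 1.1312
τ_max = K_W·8FD/(πd³) = 1.1312·45.735 = 51.735 MPa
τ_max ≤ 55.6 MPa → acceptable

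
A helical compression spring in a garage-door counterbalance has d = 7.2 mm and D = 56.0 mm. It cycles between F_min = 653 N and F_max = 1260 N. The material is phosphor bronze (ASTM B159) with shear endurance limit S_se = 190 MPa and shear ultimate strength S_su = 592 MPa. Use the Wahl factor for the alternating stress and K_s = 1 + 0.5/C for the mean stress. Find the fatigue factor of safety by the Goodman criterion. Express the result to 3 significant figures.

0.723

C = D/d = 56.0/7.2 = 7.7778; K_W = (4C−1)/(4C−4)+0.615/C = 1.1897; K_s = 1+0.5/C = 1.0643
F_a = (F_max−F_min)/2 = 303.5 N; F_m = (F_max+F_min)/2 = 956.5 N
τ_a = K_W·8F_aD/(πd³) = 1.1897 × 115.95 = 137.95 MPa
τ_m = K_s·8F_mD/(πd³) = 1.0643 × 365.44 = 388.93 MPa
Goodman: 1/n_f = τ_a/S_se + τ_m/S_su = 137.95/190 + 388.93/592 = 0.72608 + 0.65698 = 1.3831
n_f = 1/1.3831 = 0.723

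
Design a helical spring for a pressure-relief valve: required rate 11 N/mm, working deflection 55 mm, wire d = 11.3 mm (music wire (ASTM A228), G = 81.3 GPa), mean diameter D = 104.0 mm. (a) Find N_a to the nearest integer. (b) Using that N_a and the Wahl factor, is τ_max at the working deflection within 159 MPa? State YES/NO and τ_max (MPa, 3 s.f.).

N_a = Gd⁴/(8D³k) = (81.3×10³)(11.3⁴)/(8·104.0³·11) = 13.39 → N_a = 13
Actual rate k = Gd⁴/(8D³·13) = 11.331 N/mm
Working load F = kδ = 11.331·55 = 623.21 N
C = 104.0/11.3 = 9.2035; K_W = (4C−1)/(4C−4)+0.615/C = 1.1582
τ_max = K_W·8FD/(πd³) = 1.1582·114.39 = 132.49 MPa
τ_max ≤ 159 MPa → acceptable

(a) 13 coils; (b) YES, τ_max = 132 MPa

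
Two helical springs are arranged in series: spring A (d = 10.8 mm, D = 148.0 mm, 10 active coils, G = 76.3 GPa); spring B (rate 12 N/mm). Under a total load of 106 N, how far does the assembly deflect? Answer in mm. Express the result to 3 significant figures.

k_A = Gd⁴/(8D³N_a) = (76.3×10³)(10.8⁴)/(8·148.0³·10) = 4.0026 N/mm
Series: 1/k_eq = 1/4.0026 + 1/12 = 0.33317; k_eq = 3.0015 N/mm
δ = F/k_eq = 106/3.0015 = 35.316 mm

35.3 mm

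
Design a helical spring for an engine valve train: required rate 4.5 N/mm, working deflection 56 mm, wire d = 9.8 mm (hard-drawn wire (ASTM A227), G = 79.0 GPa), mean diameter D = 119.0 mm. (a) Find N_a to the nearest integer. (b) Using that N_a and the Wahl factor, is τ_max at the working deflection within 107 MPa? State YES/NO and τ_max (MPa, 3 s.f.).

(a) 12 coils; (b) YES, τ_max = 90.8 MPa

N_a = Gd⁴/(8D³k) = (79.0×10³)(9.8⁴)/(8·119.0³·4.5) = 12.01 → N_a = 12
Actual rate k = Gd⁴/(8D³·12) = 4.5042 N/mm
Working load F = kδ = 4.5042·56 = 252.24 N
C = 119.0/9.8 = 12.1429; K_W = (4C−1)/(4C−4)+0.615/C = 1.1180
τ_max = K_W·8FD/(πd³) = 1.1180·81.211 = 90.79 MPa
τ_max ≤ 107 MPa → acceptable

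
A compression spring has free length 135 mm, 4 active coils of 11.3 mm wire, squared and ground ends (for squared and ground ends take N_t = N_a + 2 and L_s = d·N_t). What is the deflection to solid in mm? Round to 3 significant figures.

67.2 mm

N_t = 6; L_s = 11.3·6 = 67.8 mm
δ_solid = L₀ − L_s = 135 − 67.8 = 67.2 mm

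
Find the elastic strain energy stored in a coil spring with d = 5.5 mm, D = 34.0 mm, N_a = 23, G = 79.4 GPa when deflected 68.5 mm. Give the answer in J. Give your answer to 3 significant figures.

k = Gd⁴/(8D³N_a) = (79.4×10³)(5.5⁴)/(8·34.0³·23) = 10.047 N/mm
U = ½kδ² = 0.5 × 10.047 × 68.5² = 23570 N·mm = 23.57 J

23.6 J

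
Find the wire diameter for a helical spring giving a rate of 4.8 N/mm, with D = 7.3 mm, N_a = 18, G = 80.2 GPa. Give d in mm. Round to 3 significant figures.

1.35 mm

d = (8D³N_a·k / G)^(1/4) = (8·7.3³·18·4.8 / (80.2×10³))^0.25
  = (3.3527)^0.25 = 1.3532 mm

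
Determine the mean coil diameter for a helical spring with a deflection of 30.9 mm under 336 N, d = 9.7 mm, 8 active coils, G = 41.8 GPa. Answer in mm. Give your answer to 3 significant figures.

Required rate k = F/δ = 336/30.9 = 10.874 N/mm
D = (Gd⁴/(8N_a·k))^(1/3) = (41.8×10³·9.7⁴/(8·8·10.874))^(1/3)
  = (531744)^(1/3) = 81.0154 mm

81.0 mm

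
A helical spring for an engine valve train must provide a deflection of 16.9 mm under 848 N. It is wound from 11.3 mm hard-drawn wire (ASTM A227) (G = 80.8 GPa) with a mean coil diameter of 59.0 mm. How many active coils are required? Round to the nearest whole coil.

Required rate k = F/δ = 848/16.9 = 50.178 N/mm
N_a = Gd⁴/(8D³k) = (80.8×10³ × 11.3⁴)/(8 × 59.0³ × 50.178)
    = 1.31742e+09 / 8.24433e+07 = 15.98 → 16 coils

16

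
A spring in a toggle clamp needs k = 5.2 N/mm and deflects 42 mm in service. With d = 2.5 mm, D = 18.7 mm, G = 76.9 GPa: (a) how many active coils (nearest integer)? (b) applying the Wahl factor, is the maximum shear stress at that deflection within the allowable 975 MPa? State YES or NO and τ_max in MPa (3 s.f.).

N_a = Gd⁴/(8D³k) = (76.9×10³)(2.5⁴)/(8·18.7³·5.2) = 11.04 → N_a = 11
Actual rate k = Gd⁴/(8D³·11) = 5.2201 N/mm
Working load F = kδ = 5.2201·42 = 219.24 N
C = 18.7/2.5 = 7.4800; K_W = (4C−1)/(4C−4)+0.615/C = 1.1980
τ_max = K_W·8FD/(πd³) = 1.1980·668.17 = 800.45 MPa
τ_max ≤ 975 MPa → acceptable

(a) 11 coils; (b) YES, τ_max = 800 MPa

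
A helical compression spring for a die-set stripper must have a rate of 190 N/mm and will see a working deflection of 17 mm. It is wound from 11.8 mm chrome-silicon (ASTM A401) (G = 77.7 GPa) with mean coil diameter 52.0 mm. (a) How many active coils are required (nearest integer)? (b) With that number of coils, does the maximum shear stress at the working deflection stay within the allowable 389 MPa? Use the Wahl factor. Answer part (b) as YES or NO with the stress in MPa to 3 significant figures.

N_a = Gd⁴/(8D³k) = (77.7×10³)(11.8⁴)/(8·52.0³·190) = 7.048 → N_a = 7
Actual rate k = Gd⁴/(8D³·7) = 191.32 N/mm
Working load F = kδ = 191.32·17 = 3252.4 N
C = 52.0/11.8 = 4.4068; K_W = (4C−1)/(4C−4)+0.615/C = 1.3597
τ_max = K_W·8FD/(πd³) = 1.3597·262.12 = 356.4 MPa
τ_max ≤ 389 MPa → acceptable

(a) 7 coils; (b) YES, τ_max = 356 MPa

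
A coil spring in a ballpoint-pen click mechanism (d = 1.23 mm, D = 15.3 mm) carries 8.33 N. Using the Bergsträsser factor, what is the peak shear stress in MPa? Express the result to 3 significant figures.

193 MPa

Spring index C = D/d = 15.3/1.23 = 12.4390
K_B = (4C+2)/(4C−3) = 51.756/46.756 = 1.1069
τ₀ = 8FD/(πd³) = 8·8.33·15.3/(π·1.23³) = 1019.59/5.8461 = 174.41 MPa
τ_max = K·τ₀ = 1.1069 × 174.41 = 193.06 MPa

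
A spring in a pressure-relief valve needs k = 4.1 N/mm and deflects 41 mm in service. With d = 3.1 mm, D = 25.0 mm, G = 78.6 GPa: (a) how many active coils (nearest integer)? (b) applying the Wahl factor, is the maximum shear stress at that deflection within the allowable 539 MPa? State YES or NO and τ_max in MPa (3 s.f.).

(a) 14 coils; (b) YES, τ_max = 430 MPa

N_a = Gd⁴/(8D³k) = (78.6×10³)(3.1⁴)/(8·25.0³·4.1) = 14.16 → N_a = 14
Actual rate k = Gd⁴/(8D³·14) = 4.1479 N/mm
Working load F = kδ = 4.1479·41 = 170.07 N
C = 25.0/3.1 = 8.0645; K_W = (4C−1)/(4C−4)+0.615/C = 1.1824
τ_max = K_W·8FD/(πd³) = 1.1824·363.42 = 429.72 MPa
τ_max ≤ 539 MPa → acceptable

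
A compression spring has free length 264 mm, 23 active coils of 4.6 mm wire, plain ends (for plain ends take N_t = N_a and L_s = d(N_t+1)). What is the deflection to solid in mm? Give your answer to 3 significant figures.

154 mm

N_t = 23; L_s = 4.6·24 = 110.4 mm
δ_solid = L₀ − L_s = 264 − 110.4 = 153.6 mm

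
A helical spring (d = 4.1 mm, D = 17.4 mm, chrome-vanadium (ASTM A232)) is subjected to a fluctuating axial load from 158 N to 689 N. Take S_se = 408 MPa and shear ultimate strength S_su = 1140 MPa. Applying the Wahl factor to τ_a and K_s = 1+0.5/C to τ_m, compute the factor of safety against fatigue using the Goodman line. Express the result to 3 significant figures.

C = D/d = 17.4/4.1 = 4.2439; K_W = (4C−1)/(4C−4)+0.615/C = 1.3761; K_s = 1+0.5/C = 1.1178
F_a = (F_max−F_min)/2 = 265.5 N; F_m = (F_max+F_min)/2 = 423.5 N
τ_a = K_W·8F_aD/(πd³) = 1.3761 × 170.69 = 234.89 MPa
τ_m = K_s·8F_mD/(πd³) = 1.1178 × 272.26 = 304.34 MPa
Goodman: 1/n_f = τ_a/S_se + τ_m/S_su = 234.89/408 + 304.34/1140 = 0.57570 + 0.26697 = 0.84267
n_f = 1/0.84267 = 1.187

1.19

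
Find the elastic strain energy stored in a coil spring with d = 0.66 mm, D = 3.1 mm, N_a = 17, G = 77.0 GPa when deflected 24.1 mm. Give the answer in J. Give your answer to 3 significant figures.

1.05 J

k = Gd⁴/(8D³N_a) = (77.0×10³)(0.66⁴)/(8·3.1³·17) = 3.6061 N/mm
U = ½kδ² = 0.5 × 3.6061 × 24.1² = 1047.2 N·mm = 1.0472 J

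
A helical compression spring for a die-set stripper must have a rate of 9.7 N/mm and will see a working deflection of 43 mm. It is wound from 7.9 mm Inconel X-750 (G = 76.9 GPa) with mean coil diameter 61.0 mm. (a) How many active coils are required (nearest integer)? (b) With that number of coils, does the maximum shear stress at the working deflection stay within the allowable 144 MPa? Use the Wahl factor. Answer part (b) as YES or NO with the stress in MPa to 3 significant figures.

(a) 17 coils; (b) NO, τ_max = 157 MPa

N_a = Gd⁴/(8D³k) = (76.9×10³)(7.9⁴)/(8·61.0³·9.7) = 17.01 → N_a = 17
Actual rate k = Gd⁴/(8D³·17) = 9.703 N/mm
Working load F = kδ = 9.703·43 = 417.23 N
C = 61.0/7.9 = 7.7215; K_W = (4C−1)/(4C−4)+0.615/C = 1.1912
τ_max = K_W·8FD/(πd³) = 1.1912·131.45 = 156.59 MPa
τ_max > 144 MPa → exceeds allowable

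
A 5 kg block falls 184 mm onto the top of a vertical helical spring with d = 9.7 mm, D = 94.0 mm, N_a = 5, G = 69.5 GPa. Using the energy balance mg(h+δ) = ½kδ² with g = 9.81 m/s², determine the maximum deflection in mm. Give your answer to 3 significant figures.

34.0 mm

k = Gd⁴/(8D³N_a) = (69.5×10³)(9.7⁴)/(8·94.0³·5) = 18.519 N/mm
W = mg = 5 × 9.81 = 49.05 N
½kδ² − Wδ − Wh = 0 → δ = (W + √(W² + 2kWh))/k
δ = (49.05 + √(2405.9 + 334284))/18.519 = (49.05 + 580.25)/18.519 = 33.98 mm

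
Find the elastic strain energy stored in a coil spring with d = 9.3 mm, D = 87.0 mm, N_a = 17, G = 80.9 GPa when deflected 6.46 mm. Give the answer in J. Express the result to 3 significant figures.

0.141 J

k = Gd⁴/(8D³N_a) = (80.9×10³)(9.3⁴)/(8·87.0³·17) = 6.7575 N/mm
U = ½kδ² = 0.5 × 6.7575 × 6.46² = 141 N·mm = 0.141 J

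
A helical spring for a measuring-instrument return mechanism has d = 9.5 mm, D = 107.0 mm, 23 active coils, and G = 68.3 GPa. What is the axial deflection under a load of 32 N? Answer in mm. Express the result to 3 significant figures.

13.0 mm

k = Gd⁴/(8D³N_a) = (68.3×10³)(9.5⁴)/(8·107.0³·23) = 2.468 N/mm
δ = F/k = 32 / 2.468 = 12.966 mm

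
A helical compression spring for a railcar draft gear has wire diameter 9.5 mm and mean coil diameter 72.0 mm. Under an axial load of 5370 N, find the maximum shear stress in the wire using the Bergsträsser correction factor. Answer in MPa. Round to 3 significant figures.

Spring index C = D/d = 72.0/9.5 = 7.5789
K_B = (4C+2)/(4C−3) = 32.316/27.316 = 1.1830
τ₀ = 8FD/(πd³) = 8·5370·72.0/(π·9.5³) = 3.09312e+06/2693.5 = 1148.4 MPa
τ_max = K·τ₀ = 1.1830 × 1148.4 = 1358.6 MPa

1360 MPa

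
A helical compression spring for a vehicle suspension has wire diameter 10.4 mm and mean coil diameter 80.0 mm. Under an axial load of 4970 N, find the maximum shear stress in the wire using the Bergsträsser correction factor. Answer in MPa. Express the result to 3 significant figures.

1060 MPa

Spring index C = D/d = 80.0/10.4 = 7.6923
K_B = (4C+2)/(4C−3) = 32.769/27.769 = 1.1801
τ₀ = 8FD/(πd³) = 8·4970·80.0/(π·10.4³) = 3.1808e+06/3533.9 = 900.09 MPa
τ_max = K·τ₀ = 1.1801 × 900.09 = 1062.2 MPa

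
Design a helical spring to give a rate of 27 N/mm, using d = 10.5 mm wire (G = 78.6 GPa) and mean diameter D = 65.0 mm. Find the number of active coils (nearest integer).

16

N_a = Gd⁴/(8D³k) = (78.6×10³ × 10.5⁴)/(8 × 65.0³ × 27)
    = 9.55388e+08 / 5.9319e+07 = 16.11 → 16 coils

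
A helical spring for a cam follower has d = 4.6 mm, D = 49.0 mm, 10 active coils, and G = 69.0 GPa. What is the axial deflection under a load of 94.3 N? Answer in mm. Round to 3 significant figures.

k = Gd⁴/(8D³N_a) = (69.0×10³)(4.6⁴)/(8·49.0³·10) = 3.2825 N/mm
δ = F/k = 94.3 / 3.2825 = 28.728 mm

28.7 mm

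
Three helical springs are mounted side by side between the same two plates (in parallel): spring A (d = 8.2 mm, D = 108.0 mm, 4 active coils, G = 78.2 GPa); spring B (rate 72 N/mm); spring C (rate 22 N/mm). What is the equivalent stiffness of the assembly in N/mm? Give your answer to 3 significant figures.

103 N/mm

k_A = Gd⁴/(8D³N_a) = (78.2×10³)(8.2⁴)/(8·108.0³·4) = 8.7708 N/mm
Parallel: k_eq = 8.7708 + 72 + 22 = 102.77 N/mm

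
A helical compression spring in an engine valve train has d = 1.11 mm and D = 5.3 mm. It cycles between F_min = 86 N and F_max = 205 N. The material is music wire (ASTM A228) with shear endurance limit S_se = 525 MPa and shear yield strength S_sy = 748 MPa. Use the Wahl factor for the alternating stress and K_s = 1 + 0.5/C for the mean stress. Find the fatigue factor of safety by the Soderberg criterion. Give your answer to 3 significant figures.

C = D/d = 5.3/1.11 = 4.7748; K_W = (4C−1)/(4C−4)+0.615/C = 1.3275; K_s = 1+0.5/C = 1.1047
F_a = (F_max−F_min)/2 = 59.5 N; F_m = (F_max+F_min)/2 = 145.5 N
τ_a = K_W·8F_aD/(πd³) = 1.3275 × 587.17 = 779.46 MPa
τ_m = K_s·8F_mD/(πd³) = 1.1047 × 1435.9 = 1586.2 MPa
Soderberg: 1/n_f = τ_a/S_se + τ_m/S_sy = 779.46/525 + 1586.2/748 = 1.48469 + 2.12060 = 3.6053
n_f = 1/3.6053 = 0.2774

0.277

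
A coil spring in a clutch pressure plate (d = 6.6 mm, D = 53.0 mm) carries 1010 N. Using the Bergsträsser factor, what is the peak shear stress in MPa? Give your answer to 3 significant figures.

556 MPa

Spring index C = D/d = 53.0/6.6 = 8.0303
K_B = (4C+2)/(4C−3) = 34.121/29.121 = 1.1717
τ₀ = 8FD/(πd³) = 8·1010·53.0/(π·6.6³) = 428240/903.2 = 474.14 MPa
τ_max = K·τ₀ = 1.1717 × 474.14 = 555.55 MPa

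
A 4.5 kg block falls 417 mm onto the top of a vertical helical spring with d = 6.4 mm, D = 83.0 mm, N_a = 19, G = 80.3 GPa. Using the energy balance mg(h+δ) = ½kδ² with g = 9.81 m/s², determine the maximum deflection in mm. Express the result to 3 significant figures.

185 mm

k = Gd⁴/(8D³N_a) = (80.3×10³)(6.4⁴)/(8·83.0³·19) = 1.5501 N/mm
W = mg = 4.5 × 9.81 = 44.145 N
½kδ² − Wδ − Wh = 0 → δ = (W + √(W² + 2kWh))/k
δ = (44.145 + √(1948.8 + 57069.6))/1.5501 = (44.145 + 242.94)/1.5501 = 185.2 mm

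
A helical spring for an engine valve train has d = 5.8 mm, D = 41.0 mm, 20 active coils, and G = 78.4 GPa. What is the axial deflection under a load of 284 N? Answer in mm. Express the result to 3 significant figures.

35.3 mm

k = Gd⁴/(8D³N_a) = (78.4×10³)(5.8⁴)/(8·41.0³·20) = 8.0456 N/mm
δ = F/k = 284 / 8.0456 = 35.299 mm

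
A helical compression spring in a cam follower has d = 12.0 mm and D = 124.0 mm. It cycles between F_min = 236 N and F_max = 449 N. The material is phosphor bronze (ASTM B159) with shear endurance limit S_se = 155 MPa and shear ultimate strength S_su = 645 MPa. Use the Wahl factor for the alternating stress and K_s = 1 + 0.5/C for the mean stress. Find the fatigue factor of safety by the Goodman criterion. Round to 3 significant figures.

C = D/d = 124.0/12.0 = 10.3333; K_W = (4C−1)/(4C−4)+0.615/C = 1.1399; K_s = 1+0.5/C = 1.0484
F_a = (F_max−F_min)/2 = 106.5 N; F_m = (F_max+F_min)/2 = 342.5 N
τ_a = K_W·8F_aD/(πd³) = 1.1399 × 19.461 = 22.183 MPa
τ_m = K_s·8F_mD/(πd³) = 1.0484 × 62.586 = 65.615 MPa
Goodman: 1/n_f = τ_a/S_se + τ_m/S_su = 22.183/155 + 65.615/645 = 0.14312 + 0.10173 = 0.24485
n_f = 1/0.24485 = 4.084

4.08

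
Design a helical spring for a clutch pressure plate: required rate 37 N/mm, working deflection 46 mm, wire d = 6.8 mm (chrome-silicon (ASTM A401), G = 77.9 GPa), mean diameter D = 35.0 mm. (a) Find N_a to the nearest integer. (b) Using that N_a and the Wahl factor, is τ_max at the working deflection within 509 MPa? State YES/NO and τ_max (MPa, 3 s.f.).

(a) 13 coils; (b) NO, τ_max = 633 MPa

N_a = Gd⁴/(8D³k) = (77.9×10³)(6.8⁴)/(8·35.0³·37) = 13.12 → N_a = 13
Actual rate k = Gd⁴/(8D³·13) = 37.354 N/mm
Working load F = kδ = 37.354·46 = 1718.3 N
C = 35.0/6.8 = 5.1471; K_W = (4C−1)/(4C−4)+0.615/C = 1.3003
τ_max = K_W·8FD/(πd³) = 1.3003·487.05 = 633.33 MPa
τ_max > 509 MPa → exceeds allowable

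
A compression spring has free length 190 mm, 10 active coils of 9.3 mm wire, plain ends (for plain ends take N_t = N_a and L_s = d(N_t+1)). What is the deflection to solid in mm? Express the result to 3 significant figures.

N_t = 10; L_s = 9.3·11 = 102.3 mm
δ_solid = L₀ − L_s = 190 − 102.3 = 87.7 mm

87.7 mm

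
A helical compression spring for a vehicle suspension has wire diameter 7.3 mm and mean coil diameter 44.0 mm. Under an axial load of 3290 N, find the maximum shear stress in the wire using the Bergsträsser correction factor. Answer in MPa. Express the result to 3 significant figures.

1170 MPa

Spring index C = D/d = 44.0/7.3 = 6.0274
K_B = (4C+2)/(4C−3) = 26.110/21.110 = 1.2369
τ₀ = 8FD/(πd³) = 8·3290·44.0/(π·7.3³) = 1.15808e+06/1222.1 = 947.59 MPa
τ_max = K·τ₀ = 1.2369 × 947.59 = 1172 MPa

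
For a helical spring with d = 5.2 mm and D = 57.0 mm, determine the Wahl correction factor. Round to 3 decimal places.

1.131

C = D/d = 57.0/5.2 = 10.9615
K_W = (4C−1)/(4C−4) + 0.615/C = 42.846/39.846 + 0.0561 = 1.1314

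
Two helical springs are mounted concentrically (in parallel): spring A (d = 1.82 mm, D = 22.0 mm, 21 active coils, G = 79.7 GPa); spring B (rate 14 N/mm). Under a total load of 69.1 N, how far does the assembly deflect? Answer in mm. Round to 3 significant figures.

k_A = Gd⁴/(8D³N_a) = (79.7×10³)(1.82⁴)/(8·22.0³·21) = 0.48884 N/mm
Parallel: k_eq = 0.48884 + 14 = 14.489 N/mm
δ = F/k_eq = 69.1/14.489 = 4.7692 mm

4.77 mm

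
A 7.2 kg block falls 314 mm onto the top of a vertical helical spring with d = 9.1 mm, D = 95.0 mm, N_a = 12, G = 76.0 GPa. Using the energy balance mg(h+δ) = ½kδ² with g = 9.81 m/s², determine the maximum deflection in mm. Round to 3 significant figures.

k = Gd⁴/(8D³N_a) = (76.0×10³)(9.1⁴)/(8·95.0³·12) = 6.3319 N/mm
W = mg = 7.2 × 9.81 = 70.632 N
½kδ² − Wδ − Wh = 0 → δ = (W + √(W² + 2kWh))/k
δ = (70.632 + √(4988.9 + 280865))/6.3319 = (70.632 + 534.65)/6.3319 = 95.592 mm

95.6 mm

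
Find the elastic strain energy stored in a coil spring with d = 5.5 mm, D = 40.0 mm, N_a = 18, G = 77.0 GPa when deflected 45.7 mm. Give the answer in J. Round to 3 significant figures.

7.98 J

k = Gd⁴/(8D³N_a) = (77.0×10³)(5.5⁴)/(8·40.0³·18) = 7.6454 N/mm
U = ½kδ² = 0.5 × 7.6454 × 45.7² = 7983.6 N·mm = 7.9836 J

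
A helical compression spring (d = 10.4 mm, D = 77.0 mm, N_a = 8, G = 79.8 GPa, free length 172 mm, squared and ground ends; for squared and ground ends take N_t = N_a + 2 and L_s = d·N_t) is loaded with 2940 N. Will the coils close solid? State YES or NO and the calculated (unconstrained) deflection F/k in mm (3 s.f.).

k = Gd⁴/(8D³N_a) = (79.8×10³)(10.4⁴)/(8·77.0³·8) = 31.951 N/mm
N_t = 10; L_s = 10.4·10 = 104 mm; δ_solid = L₀ − L_s = 172 − 104 = 68 mm
δ = F/k = 2940/31.951 = 92.016 mm
δ ≥ δ_solid → spring goes solid

YES, δ = 92.0 mm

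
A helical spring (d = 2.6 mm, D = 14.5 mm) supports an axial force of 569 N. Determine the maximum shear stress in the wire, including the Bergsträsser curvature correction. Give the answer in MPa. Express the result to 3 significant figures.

Spring index C = D/d = 14.5/2.6 = 5.5769
K_B = (4C+2)/(4C−3) = 24.308/19.308 = 1.2590
τ₀ = 8FD/(πd³) = 8·569·14.5/(π·2.6³) = 66004/55.217 = 1195.4 MPa
τ_max = K·τ₀ = 1.2590 × 1195.4 = 1504.9 MPa

1500 MPa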